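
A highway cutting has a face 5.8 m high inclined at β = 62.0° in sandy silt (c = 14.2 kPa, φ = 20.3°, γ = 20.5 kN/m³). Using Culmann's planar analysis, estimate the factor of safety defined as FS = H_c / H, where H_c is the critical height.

FS = 1.56

H_c = (4c/γ) · sinβ cosφ / [1 − cos(β − φ)]
    = (4·14.2/20.5) · sin62.0°·cos20.3° / [1 − cos41.7°]
    = 2.771 · 0.8281 / 0.2534 = 9.06 m
FS = H_c / H = 9.06 / 5.8 = 1.561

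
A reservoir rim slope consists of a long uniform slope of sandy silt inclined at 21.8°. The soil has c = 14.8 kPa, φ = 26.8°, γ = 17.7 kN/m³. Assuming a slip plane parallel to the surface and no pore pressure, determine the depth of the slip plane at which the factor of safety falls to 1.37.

z = 22.65 m

Setting FS = 1.37 in FS = [c + γz cos²β tanφ] / [γz sinβ cosβ] and solving for z:
z = c / [γ cosβ (FS·sinβ − cosβ·tanφ)]
  = 14.8 / [17.7·cos21.8°·(1.37·sin21.8° − cos21.8°·tan26.8°)]
  = 14.8 / [17.7·0.9285·(1.37·0.3714 − 0.9285·0.5051)]
  = 14.8 / 0.6535 = 22.649 m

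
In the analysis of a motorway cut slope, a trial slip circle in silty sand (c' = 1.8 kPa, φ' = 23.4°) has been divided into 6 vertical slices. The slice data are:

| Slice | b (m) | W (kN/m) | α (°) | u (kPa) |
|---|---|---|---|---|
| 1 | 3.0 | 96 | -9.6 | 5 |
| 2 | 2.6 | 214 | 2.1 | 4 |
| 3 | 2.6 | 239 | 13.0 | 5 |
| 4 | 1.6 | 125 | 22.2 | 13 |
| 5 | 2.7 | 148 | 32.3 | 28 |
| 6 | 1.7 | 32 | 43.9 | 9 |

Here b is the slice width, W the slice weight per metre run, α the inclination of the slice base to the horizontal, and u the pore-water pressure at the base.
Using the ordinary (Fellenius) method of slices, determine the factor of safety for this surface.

Ordinary method of slices: FS = Σ[c'·Δl_i + (W_i cosα_i − u_i·Δl_i)·tanφ'] / Σ W_i sinα_i, with Δl_i = b_i / cosα_i.
Slice 1: Δl = 3.0/cos(-9.6°) = 3.043 m; N'_1 = 96·cos(-9.6°) − 5·3.043 = 79.4; c'Δl = 5.48; W sinα = -16.0
Slice 2: Δl = 2.6/cos2.1° = 2.602 m; N'_2 = 214·cos2.1° − 4·2.602 = 203.4; c'Δl = 4.68; W sinα = 7.8
Slice 3: Δl = 2.6/cos13.0° = 2.668 m; N'_3 = 239·cos13.0° − 5·2.668 = 219.5; c'Δl = 4.80; W sinα = 53.8
Slice 4: Δl = 1.6/cos22.2° = 1.728 m; N'_4 = 125·cos22.2° − 13·1.728 = 93.3; c'Δl = 3.11; W sinα = 47.2
Slice 5: Δl = 2.7/cos32.3° = 3.194 m; N'_5 = 148·cos32.3° − 28·3.194 = 35.7; c'Δl = 5.75; W sinα = 79.1
Slice 6: Δl = 1.7/cos43.9° = 2.359 m; N'_6 = 32·cos43.9° − 9·2.359 = 1.8; c'Δl = 4.25; W sinα = 22.2
Σc'Δl = 28.1 kN/m; ΣN' = 633.2 kN/m; ΣW sinα = 194.1 kN/m
Resisting = 28.1 + 633.2·tan23.4° = 28.1 + 274.0 = 302.1 kN/m
FS = 302.1 / 194.1 = 1.556

FS = 1.56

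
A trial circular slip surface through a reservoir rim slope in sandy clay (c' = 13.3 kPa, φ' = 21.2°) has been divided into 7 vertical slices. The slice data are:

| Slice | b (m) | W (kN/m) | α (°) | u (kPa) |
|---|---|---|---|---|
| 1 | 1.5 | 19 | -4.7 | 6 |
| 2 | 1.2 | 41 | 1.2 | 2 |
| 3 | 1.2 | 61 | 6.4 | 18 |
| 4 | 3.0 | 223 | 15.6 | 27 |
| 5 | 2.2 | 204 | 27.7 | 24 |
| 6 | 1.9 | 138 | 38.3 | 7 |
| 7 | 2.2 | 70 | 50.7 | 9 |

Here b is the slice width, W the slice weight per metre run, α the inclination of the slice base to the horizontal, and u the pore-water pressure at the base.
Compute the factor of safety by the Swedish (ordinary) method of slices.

Ordinary method of slices: FS = Σ[c'·Δl_i + (W_i cosα_i − u_i·Δl_i)·tanφ'] / Σ W_i sinα_i, with Δl_i = b_i / cosα_i.
Slice 1: Δl = 1.5/cos(-4.7°) = 1.505 m; N'_1 = 19·cos(-4.7°) − 6·1.505 = 9.9; c'Δl = 20.02; W sinα = -1.6
Slice 2: Δl = 1.2/cos1.2° = 1.200 m; N'_2 = 41·cos1.2° − 2·1.200 = 38.6; c'Δl = 15.96; W sinα = 0.9
Slice 3: Δl = 1.2/cos6.4° = 1.208 m; N'_3 = 61·cos6.4° − 18·1.208 = 38.9; c'Δl = 16.06; W sinα = 6.8
Slice 4: Δl = 3.0/cos15.6° = 3.115 m; N'_4 = 223·cos15.6° − 27·3.115 = 130.7; c'Δl = 41.43; W sinα = 60.0
Slice 5: Δl = 2.2/cos27.7° = 2.485 m; N'_5 = 204·cos27.7° − 24·2.485 = 121.0; c'Δl = 33.05; W sinα = 94.8
Slice 6: Δl = 1.9/cos38.3° = 2.421 m; N'_6 = 138·cos38.3° − 7·2.421 = 91.4; c'Δl = 32.20; W sinα = 85.5
Slice 7: Δl = 2.2/cos50.7° = 3.473 m; N'_7 = 70·cos50.7° − 9·3.473 = 13.1; c'Δl = 46.20; W sinα = 54.2
Σc'Δl = 204.9 kN/m; ΣN' = 443.5 kN/m; ΣW sinα = 300.6 kN/m
Resisting = 204.9 + 443.5·tan21.2° = 204.9 + 172.0 = 376.9 kN/m
FS = 376.9 / 300.6 = 1.254

FS = 1.25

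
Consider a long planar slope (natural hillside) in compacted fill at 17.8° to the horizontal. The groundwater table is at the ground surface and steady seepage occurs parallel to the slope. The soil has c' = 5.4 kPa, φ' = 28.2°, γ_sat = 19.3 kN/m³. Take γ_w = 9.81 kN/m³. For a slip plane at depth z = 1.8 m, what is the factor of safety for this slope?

With seepage parallel to the slope and the water table at the surface, the effective normal stress on the slip plane uses the buoyant unit weight γ' = γ_sat − γ_w while the driving shear stress uses γ_sat:
FS = [c' + γ' z cos²β tanφ'] / [γ_sat z sinβ cosβ]
γ' = 19.3 − 9.81 = 9.49 kN/m³
Numerator = 5.4 + 9.49·1.8·cos²17.8°·tan28.2° = 5.4 + 9.49·1.8·0.9066·0.5362 = 13.703 kPa
Denominator = 19.3·1.8·sin17.8°·cos17.8° = 19.3·1.8·0.3057·0.9521 = 10.111 kPa
FS = 13.703 / 10.111 = 1.355

FS = 1.36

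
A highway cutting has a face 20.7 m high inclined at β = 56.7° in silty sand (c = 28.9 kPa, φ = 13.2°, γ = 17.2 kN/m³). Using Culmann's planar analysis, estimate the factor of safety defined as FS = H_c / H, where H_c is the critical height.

FS = 0.96

H_c = (4c/γ) · sinβ cosφ / [1 − cos(β − φ)]
    = (4·28.9/17.2) · sin56.7°·cos13.2° / [1 − cos43.5°]
    = 6.721 · 0.8137 / 0.2746 = 19.91 m
FS = H_c / H = 19.91 / 20.7 = 0.962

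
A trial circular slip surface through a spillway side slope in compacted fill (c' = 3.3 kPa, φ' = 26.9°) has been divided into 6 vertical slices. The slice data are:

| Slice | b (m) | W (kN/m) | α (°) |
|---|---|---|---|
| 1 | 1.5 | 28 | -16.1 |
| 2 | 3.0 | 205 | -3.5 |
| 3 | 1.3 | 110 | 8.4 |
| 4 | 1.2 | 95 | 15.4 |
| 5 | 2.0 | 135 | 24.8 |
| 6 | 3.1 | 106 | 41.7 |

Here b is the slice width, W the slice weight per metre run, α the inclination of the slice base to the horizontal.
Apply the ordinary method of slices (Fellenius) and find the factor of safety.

Ordinary method of slices: FS = Σ[c'·Δl_i + (W_i cosα_i)·tanφ'] / Σ W_i sinα_i, with Δl_i = b_i / cosα_i.
Slice 1: Δl = 1.5/cos(-16.1°) = 1.561 m; N'_1 = 28·cos(-16.1°) = 26.9; c'Δl = 5.15; W sinα = -7.8
Slice 2: Δl = 3.0/cos(-3.5°) = 3.006 m; N'_2 = 205·cos(-3.5°) = 204.6; c'Δl = 9.92; W sinα = -12.5
Slice 3: Δl = 1.3/cos8.4° = 1.314 m; N'_3 = 110·cos8.4° = 108.8; c'Δl = 4.34; W sinα = 16.1
Slice 4: Δl = 1.2/cos15.4° = 1.245 m; N'_4 = 95·cos15.4° = 91.6; c'Δl = 4.11; W sinα = 25.2
Slice 5: Δl = 2.0/cos24.8° = 2.203 m; N'_5 = 135·cos24.8° = 122.5; c'Δl = 7.27; W sinα = 56.6
Slice 6: Δl = 3.1/cos41.7° = 4.152 m; N'_6 = 106·cos41.7° = 79.1; c'Δl = 13.70; W sinα = 70.5
Σc'Δl = 44.5 kN/m; ΣN' = 633.6 kN/m; ΣW sinα = 148.2 kN/m
Resisting = 44.5 + 633.6·tan26.9° = 44.5 + 321.5 = 365.9 kN/m
FS = 365.9 / 148.2 = 2.470

FS = 2.47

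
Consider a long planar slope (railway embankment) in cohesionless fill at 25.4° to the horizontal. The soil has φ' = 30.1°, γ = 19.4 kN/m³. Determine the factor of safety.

FS = 1.22

For a dry cohesionless infinite slope the factor of safety is FS = tanφ' / tanβ.
FS = tan30.1° / tan25.4° = 0.5797 / 0.4748 = 1.221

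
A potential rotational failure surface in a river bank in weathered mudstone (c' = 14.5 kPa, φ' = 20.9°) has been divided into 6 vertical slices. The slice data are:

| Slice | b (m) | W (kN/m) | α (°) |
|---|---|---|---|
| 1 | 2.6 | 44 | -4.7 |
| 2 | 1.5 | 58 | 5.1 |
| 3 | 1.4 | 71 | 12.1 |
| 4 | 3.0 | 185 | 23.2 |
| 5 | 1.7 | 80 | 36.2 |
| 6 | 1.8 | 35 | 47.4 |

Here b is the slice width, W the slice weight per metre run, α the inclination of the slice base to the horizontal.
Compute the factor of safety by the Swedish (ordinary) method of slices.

FS = 2.22

Ordinary method of slices: FS = Σ[c'·Δl_i + (W_i cosα_i)·tanφ'] / Σ W_i sinα_i, with Δl_i = b_i / cosα_i.
Slice 1: Δl = 2.6/cos(-4.7°) = 2.609 m; N'_1 = 44·cos(-4.7°) = 43.9; c'Δl = 37.83; W sinα = -3.6
Slice 2: Δl = 1.5/cos5.1° = 1.506 m; N'_2 = 58·cos5.1° = 57.8; c'Δl = 21.84; W sinα = 5.2
Slice 3: Δl = 1.4/cos12.1° = 1.432 m; N'_3 = 71·cos12.1° = 69.4; c'Δl = 20.76; W sinα = 14.9
Slice 4: Δl = 3.0/cos23.2° = 3.264 m; N'_4 = 185·cos23.2° = 170.0; c'Δl = 47.33; W sinα = 72.9
Slice 5: Δl = 1.7/cos36.2° = 2.107 m; N'_5 = 80·cos36.2° = 64.6; c'Δl = 30.55; W sinα = 47.2
Slice 6: Δl = 1.8/cos47.4° = 2.659 m; N'_6 = 35·cos47.4° = 23.7; c'Δl = 38.56; W sinα = 25.8
Σc'Δl = 196.9 kN/m; ΣN' = 429.3 kN/m; ΣW sinα = 162.3 kN/m
Resisting = 196.9 + 429.3·tan20.9° = 196.9 + 163.9 = 360.8 kN/m
FS = 360.8 / 162.3 = 2.223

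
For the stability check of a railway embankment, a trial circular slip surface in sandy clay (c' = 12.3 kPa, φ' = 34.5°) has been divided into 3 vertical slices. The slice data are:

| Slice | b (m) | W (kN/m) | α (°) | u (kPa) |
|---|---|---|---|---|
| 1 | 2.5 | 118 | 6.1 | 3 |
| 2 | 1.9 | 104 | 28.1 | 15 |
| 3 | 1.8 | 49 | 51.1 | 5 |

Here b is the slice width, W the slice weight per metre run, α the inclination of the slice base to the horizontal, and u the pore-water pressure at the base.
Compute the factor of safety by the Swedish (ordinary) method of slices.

Ordinary method of slices: FS = Σ[c'·Δl_i + (W_i cosα_i − u_i·Δl_i)·tanφ'] / Σ W_i sinα_i, with Δl_i = b_i / cosα_i.
Slice 1: Δl = 2.5/cos6.1° = 2.514 m; N'_1 = 118·cos6.1° − 3·2.514 = 109.8; c'Δl = 30.93; W sinα = 12.5
Slice 2: Δl = 1.9/cos28.1° = 2.154 m; N'_2 = 104·cos28.1° − 15·2.154 = 59.4; c'Δl = 26.49; W sinα = 49.0
Slice 3: Δl = 1.8/cos51.1° = 2.866 m; N'_3 = 49·cos51.1° − 5·2.866 = 16.4; c'Δl = 35.26; W sinα = 38.1
Σc'Δl = 92.7 kN/m; ΣN' = 185.7 kN/m; ΣW sinα = 99.7 kN/m
Resisting = 92.7 + 185.7·tan34.5° = 92.7 + 127.6 = 220.3 kN/m
FS = 220.3 / 99.7 = 2.210

FS = 2.21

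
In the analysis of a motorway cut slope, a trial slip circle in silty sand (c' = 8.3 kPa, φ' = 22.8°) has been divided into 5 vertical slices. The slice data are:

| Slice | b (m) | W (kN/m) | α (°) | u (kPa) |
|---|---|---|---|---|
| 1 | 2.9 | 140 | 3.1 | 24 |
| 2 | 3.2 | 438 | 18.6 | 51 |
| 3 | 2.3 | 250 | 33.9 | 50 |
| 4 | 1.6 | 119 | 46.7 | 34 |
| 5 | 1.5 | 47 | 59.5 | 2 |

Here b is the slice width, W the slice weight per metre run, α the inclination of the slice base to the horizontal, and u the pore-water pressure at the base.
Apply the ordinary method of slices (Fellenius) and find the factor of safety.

FS = 0.70

Ordinary method of slices: FS = Σ[c'·Δl_i + (W_i cosα_i − u_i·Δl_i)·tanφ'] / Σ W_i sinα_i, with Δl_i = b_i / cosα_i.
Slice 1: Δl = 2.9/cos3.1° = 2.904 m; N'_1 = 140·cos3.1° − 24·2.904 = 70.1; c'Δl = 24.11; W sinα = 7.6
Slice 2: Δl = 3.2/cos18.6° = 3.376 m; N'_2 = 438·cos18.6° − 51·3.376 = 242.9; c'Δl = 28.02; W sinα = 139.7
Slice 3: Δl = 2.3/cos33.9° = 2.771 m; N'_3 = 250·cos33.9° − 50·2.771 = 69.0; c'Δl = 23.00; W sinα = 139.4
Slice 4: Δl = 1.6/cos46.7° = 2.333 m; N'_4 = 119·cos46.7° − 34·2.333 = 2.3; c'Δl = 19.36; W sinα = 86.6
Slice 5: Δl = 1.5/cos59.5° = 2.955 m; N'_5 = 47·cos59.5° − 2·2.955 = 17.9; c'Δl = 24.53; W sinα = 40.5
Σc'Δl = 119.0 kN/m; ΣN' = 402.2 kN/m; ΣW sinα = 413.8 kN/m
Resisting = 119.0 + 402.2·tan22.8° = 119.0 + 169.1 = 288.1 kN/m
FS = 288.1 / 413.8 = 0.696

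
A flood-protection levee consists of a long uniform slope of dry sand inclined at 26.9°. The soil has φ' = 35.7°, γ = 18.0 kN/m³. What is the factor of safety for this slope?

For a dry cohesionless infinite slope the factor of safety is FS = tanφ' / tanβ.
FS = tan35.7° / tan26.9° = 0.7186 / 0.5073 = 1.416

FS = 1.42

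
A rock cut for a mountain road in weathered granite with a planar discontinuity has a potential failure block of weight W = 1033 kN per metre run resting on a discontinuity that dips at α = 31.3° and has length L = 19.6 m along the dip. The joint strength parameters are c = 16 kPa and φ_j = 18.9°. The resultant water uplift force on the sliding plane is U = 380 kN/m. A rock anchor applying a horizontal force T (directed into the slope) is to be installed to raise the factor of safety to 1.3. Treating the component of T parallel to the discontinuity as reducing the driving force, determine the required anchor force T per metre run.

T = 164 kN/m

Resolving forces along and normal to the sliding plane, with the horizontal anchor force T adding T·sinα to the effective normal force and T·cosα acting up the plane against the driving force:
FS = [cL + (W cosα − U + T sinα) tanφ_j] / [W sinα − T cosα]
Without the anchor: N' = 502.7 kN/m, driving T_d = 536.7 kN/m, resisting R = 16·19.6 + 502.7·tan18.9° = 485.7 kN/m, FS = 0.91.
Setting FS = 1.3 and solving for T:
1.3·(536.7 − T cos31.3°) = 485.7 + T sin31.3°·tan18.9°
T·(sin31.3°·tan18.9° + 1.3·cos31.3°) = 1.3·536.7 − 485.7
T·(0.5195·0.3424 + 1.3·0.8545) = 697.7 − 485.7 = 212.0
T·1.2887 = 212.0
T = 164.5 kN/m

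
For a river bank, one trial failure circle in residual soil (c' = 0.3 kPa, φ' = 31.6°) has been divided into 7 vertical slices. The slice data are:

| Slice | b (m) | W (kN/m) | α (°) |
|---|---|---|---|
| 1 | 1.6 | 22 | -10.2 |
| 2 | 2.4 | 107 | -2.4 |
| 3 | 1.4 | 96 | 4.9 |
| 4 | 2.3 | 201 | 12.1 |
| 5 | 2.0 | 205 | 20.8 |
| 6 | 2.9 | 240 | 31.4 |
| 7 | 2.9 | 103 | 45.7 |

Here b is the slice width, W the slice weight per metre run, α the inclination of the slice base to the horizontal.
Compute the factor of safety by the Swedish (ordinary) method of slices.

Ordinary method of slices: FS = Σ[c'·Δl_i + (W_i cosα_i)·tanφ'] / Σ W_i sinα_i, with Δl_i = b_i / cosα_i.
Slice 1: Δl = 1.6/cos(-10.2°) = 1.626 m; N'_1 = 22·cos(-10.2°) = 21.7; c'Δl = 0.49; W sinα = -3.9
Slice 2: Δl = 2.4/cos(-2.4°) = 2.402 m; N'_2 = 107·cos(-2.4°) = 106.9; c'Δl = 0.72; W sinα = -4.5
Slice 3: Δl = 1.4/cos4.9° = 1.405 m; N'_3 = 96·cos4.9° = 95.6; c'Δl = 0.42; W sinα = 8.2
Slice 4: Δl = 2.3/cos12.1° = 2.352 m; N'_4 = 201·cos12.1° = 196.5; c'Δl = 0.71; W sinα = 42.1
Slice 5: Δl = 2.0/cos20.8° = 2.139 m; N'_5 = 205·cos20.8° = 191.6; c'Δl = 0.64; W sinα = 72.8
Slice 6: Δl = 2.9/cos31.4° = 3.398 m; N'_6 = 240·cos31.4° = 204.9; c'Δl = 1.02; W sinα = 125.0
Slice 7: Δl = 2.9/cos45.7° = 4.152 m; N'_7 = 103·cos45.7° = 71.9; c'Δl = 1.25; W sinα = 73.7
Σc'Δl = 5.2 kN/m; ΣN' = 889.2 kN/m; ΣW sinα = 313.5 kN/m
Resisting = 5.2 + 889.2·tan31.6° = 5.2 + 547.0 = 552.3 kN/m
FS = 552.3 / 313.5 = 1.762

FS = 1.76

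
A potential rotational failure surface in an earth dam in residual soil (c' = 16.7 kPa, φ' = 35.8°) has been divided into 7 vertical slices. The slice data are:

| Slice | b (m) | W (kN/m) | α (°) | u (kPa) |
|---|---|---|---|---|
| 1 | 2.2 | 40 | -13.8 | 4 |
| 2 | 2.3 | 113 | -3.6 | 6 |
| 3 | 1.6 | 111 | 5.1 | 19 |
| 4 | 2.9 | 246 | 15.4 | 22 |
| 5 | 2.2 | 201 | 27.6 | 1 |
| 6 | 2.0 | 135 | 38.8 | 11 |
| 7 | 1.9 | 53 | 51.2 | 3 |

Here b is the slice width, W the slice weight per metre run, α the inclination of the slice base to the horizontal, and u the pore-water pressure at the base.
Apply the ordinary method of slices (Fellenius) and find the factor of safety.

FS = 2.74

Ordinary method of slices: FS = Σ[c'·Δl_i + (W_i cosα_i − u_i·Δl_i)·tanφ'] / Σ W_i sinα_i, with Δl_i = b_i / cosα_i.
Slice 1: Δl = 2.2/cos(-13.8°) = 2.265 m; N'_1 = 40·cos(-13.8°) − 4·2.265 = 29.8; c'Δl = 37.83; W sinα = -9.5
Slice 2: Δl = 2.3/cos(-3.6°) = 2.305 m; N'_2 = 113·cos(-3.6°) − 6·2.305 = 98.9; c'Δl = 38.49; W sinα = -7.1
Slice 3: Δl = 1.6/cos5.1° = 1.606 m; N'_3 = 111·cos5.1° − 19·1.606 = 80.0; c'Δl = 26.83; W sinα = 9.9
Slice 4: Δl = 2.9/cos15.4° = 3.008 m; N'_4 = 246·cos15.4° − 22·3.008 = 171.0; c'Δl = 50.23; W sinα = 65.3
Slice 5: Δl = 2.2/cos27.6° = 2.482 m; N'_5 = 201·cos27.6° − 1·2.482 = 175.6; c'Δl = 41.46; W sinα = 93.1
Slice 6: Δl = 2.0/cos38.8° = 2.566 m; N'_6 = 135·cos38.8° − 11·2.566 = 77.0; c'Δl = 42.86; W sinα = 84.6
Slice 7: Δl = 1.9/cos51.2° = 3.032 m; N'_7 = 53·cos51.2° − 3·3.032 = 24.1; c'Δl = 50.64; W sinα = 41.3
Σc'Δl = 288.3 kN/m; ΣN' = 656.5 kN/m; ΣW sinα = 277.6 kN/m
Resisting = 288.3 + 656.5·tan35.8° = 288.3 + 473.5 = 761.8 kN/m
FS = 761.8 / 277.6 = 2.745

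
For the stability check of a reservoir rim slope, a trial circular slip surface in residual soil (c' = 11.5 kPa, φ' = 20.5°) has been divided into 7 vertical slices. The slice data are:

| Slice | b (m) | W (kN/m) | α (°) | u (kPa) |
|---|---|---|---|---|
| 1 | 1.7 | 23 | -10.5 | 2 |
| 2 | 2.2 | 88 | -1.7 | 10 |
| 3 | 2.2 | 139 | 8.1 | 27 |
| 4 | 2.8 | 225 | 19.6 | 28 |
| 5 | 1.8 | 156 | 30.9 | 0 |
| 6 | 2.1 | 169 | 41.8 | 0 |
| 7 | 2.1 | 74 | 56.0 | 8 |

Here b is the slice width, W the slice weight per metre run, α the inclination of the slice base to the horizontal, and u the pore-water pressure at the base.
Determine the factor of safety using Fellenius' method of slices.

FS = 1.21

Ordinary method of slices: FS = Σ[c'·Δl_i + (W_i cosα_i − u_i·Δl_i)·tanφ'] / Σ W_i sinα_i, with Δl_i = b_i / cosα_i.
Slice 1: Δl = 1.7/cos(-10.5°) = 1.729 m; N'_1 = 23·cos(-10.5°) − 2·1.729 = 19.2; c'Δl = 19.88; W sinα = -4.2
Slice 2: Δl = 2.2/cos(-1.7°) = 2.201 m; N'_2 = 88·cos(-1.7°) − 10·2.201 = 66.0; c'Δl = 25.31; W sinα = -2.6
Slice 3: Δl = 2.2/cos8.1° = 2.222 m; N'_3 = 139·cos8.1° − 27·2.222 = 77.6; c'Δl = 25.55; W sinα = 19.6
Slice 4: Δl = 2.8/cos19.6° = 2.972 m; N'_4 = 225·cos19.6° − 28·2.972 = 128.7; c'Δl = 34.18; W sinα = 75.5
Slice 5: Δl = 1.8/cos30.9° = 2.098 m; N'_5 = 156·cos30.9° − 0·2.098 = 133.9; c'Δl = 24.12; W sinα = 80.1
Slice 6: Δl = 2.1/cos41.8° = 2.817 m; N'_6 = 169·cos41.8° − 0·2.817 = 126.0; c'Δl = 32.40; W sinα = 112.6
Slice 7: Δl = 2.1/cos56.0° = 3.755 m; N'_7 = 74·cos56.0° − 8·3.755 = 11.3; c'Δl = 43.19; W sinα = 61.3
Σc'Δl = 204.6 kN/m; ΣN' = 562.6 kN/m; ΣW sinα = 342.4 kN/m
Resisting = 204.6 + 562.6·tan20.5° = 204.6 + 210.4 = 415.0 kN/m
FS = 415.0 / 342.4 = 1.212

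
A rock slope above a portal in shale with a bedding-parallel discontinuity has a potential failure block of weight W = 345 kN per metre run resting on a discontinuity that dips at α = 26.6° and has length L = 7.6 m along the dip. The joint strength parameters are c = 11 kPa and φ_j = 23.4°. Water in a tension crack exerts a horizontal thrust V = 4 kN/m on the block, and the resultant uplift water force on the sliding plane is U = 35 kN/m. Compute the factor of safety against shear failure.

Resolving the block weight along and normal to the plane and applying the Mohr–Coulomb strength on the joint:
N' = W cosα − U − V sinα = 345·cos26.6° − 35 − 4·sin26.6° = 271.7 kN/m
Driving force T = W sinα + V cosα = 345·sin26.6° + 4·cos26.6° = 158.1 kN/m
Resisting force R = c·L + N'·tanφ_j = 11·7.6 + 271.7·tan23.4° = 83.6 + 117.6 = 201.2 kN/m
FS = R / T = 201.2 / 158.1 = 1.273

FS = 1.27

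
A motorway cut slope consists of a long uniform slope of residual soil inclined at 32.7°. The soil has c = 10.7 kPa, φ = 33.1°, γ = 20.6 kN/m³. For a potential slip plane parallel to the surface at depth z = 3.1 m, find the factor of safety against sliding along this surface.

FS = 1.38

For an infinite slope with a slip plane parallel to the surface (no pore pressure): FS = [c + γz cos²β tanφ] / [γz sinβ cosβ].
γz = 20.6·3.1 = 63.86 kN/m²
Numerator = 10.7 + 63.86·cos²32.7°·tan33.1° = 10.7 + 63.86·0.7081·0.6519 = 40.180 kPa
Denominator = 63.86·sin32.7°·cos32.7° = 63.86·0.5402·0.8415 = 29.032 kPa
FS = 40.180 / 29.032 = 1.384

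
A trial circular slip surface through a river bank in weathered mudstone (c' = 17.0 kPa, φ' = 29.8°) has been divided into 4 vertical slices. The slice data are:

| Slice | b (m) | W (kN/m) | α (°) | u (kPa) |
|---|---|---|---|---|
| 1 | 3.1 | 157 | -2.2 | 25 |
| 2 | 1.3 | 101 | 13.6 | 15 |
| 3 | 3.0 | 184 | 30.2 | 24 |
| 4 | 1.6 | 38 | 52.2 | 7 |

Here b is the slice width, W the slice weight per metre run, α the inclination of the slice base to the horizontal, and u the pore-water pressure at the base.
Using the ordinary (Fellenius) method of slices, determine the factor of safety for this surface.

Ordinary method of slices: FS = Σ[c'·Δl_i + (W_i cosα_i − u_i·Δl_i)·tanφ'] / Σ W_i sinα_i, with Δl_i = b_i / cosα_i.
Slice 1: Δl = 3.1/cos(-2.2°) = 3.102 m; N'_1 = 157·cos(-2.2°) − 25·3.102 = 79.3; c'Δl = 52.74; W sinα = -6.0
Slice 2: Δl = 1.3/cos13.6° = 1.338 m; N'_2 = 101·cos13.6° − 15·1.338 = 78.1; c'Δl = 22.74; W sinα = 23.7
Slice 3: Δl = 3.0/cos30.2° = 3.471 m; N'_3 = 184·cos30.2° − 24·3.471 = 75.7; c'Δl = 59.01; W sinα = 92.6
Slice 4: Δl = 1.6/cos52.2° = 2.611 m; N'_4 = 38·cos52.2° − 7·2.611 = 5.0; c'Δl = 44.38; W sinα = 30.0
Σc'Δl = 178.9 kN/m; ΣN' = 238.2 kN/m; ΣW sinα = 140.3 kN/m
Resisting = 178.9 + 238.2·tan29.8° = 178.9 + 136.4 = 315.3 kN/m
FS = 315.3 / 140.3 = 2.247

FS = 2.25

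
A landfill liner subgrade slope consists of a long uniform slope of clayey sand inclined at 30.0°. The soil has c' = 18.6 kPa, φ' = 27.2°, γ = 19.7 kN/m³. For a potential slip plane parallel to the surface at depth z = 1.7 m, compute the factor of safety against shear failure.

FS = 2.17

For an infinite slope with a slip plane parallel to the surface (no pore pressure): FS = [c' + γz cos²β tanφ'] / [γz sinβ cosβ].
γz = 19.7·1.7 = 33.49 kN/m²
Numerator = 18.6 + 33.49·cos²30.0°·tan27.2° = 18.6 + 33.49·0.7500·0.5139 = 31.509 kPa
Denominator = 33.49·sin30.0°·cos30.0° = 33.49·0.5000·0.8660 = 14.502 kPa
FS = 31.509 / 14.502 = 2.173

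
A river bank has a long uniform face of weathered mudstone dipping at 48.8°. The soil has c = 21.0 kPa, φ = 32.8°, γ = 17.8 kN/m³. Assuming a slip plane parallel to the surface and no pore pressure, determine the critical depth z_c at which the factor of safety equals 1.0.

z_c = 5.46 m

Setting FS = 1.00 in FS = [c + γz cos²β tanφ] / [γz sinβ cosβ] and solving for z:
z = c / [γ cosβ (FS·sinβ − cosβ·tanφ)]
  = 21.0 / [17.8·cos48.8°·(1.00·sin48.8° − cos48.8°·tan32.8°)]
  = 21.0 / [17.8·0.6587·(1.00·0.7524 − 0.6587·0.6445)]
  = 21.0 / 3.8447 = 5.462 m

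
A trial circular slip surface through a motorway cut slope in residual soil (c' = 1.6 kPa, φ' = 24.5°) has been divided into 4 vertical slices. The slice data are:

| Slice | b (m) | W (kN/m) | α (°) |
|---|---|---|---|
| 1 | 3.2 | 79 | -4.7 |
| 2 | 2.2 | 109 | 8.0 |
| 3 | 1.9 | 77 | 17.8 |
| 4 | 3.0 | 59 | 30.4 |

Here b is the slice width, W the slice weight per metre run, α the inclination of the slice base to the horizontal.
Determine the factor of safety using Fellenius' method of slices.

Ordinary method of slices: FS = Σ[c'·Δl_i + (W_i cosα_i)·tanφ'] / Σ W_i sinα_i, with Δl_i = b_i / cosα_i.
Slice 1: Δl = 3.2/cos(-4.7°) = 3.211 m; N'_1 = 79·cos(-4.7°) = 78.7; c'Δl = 5.14; W sinα = -6.5
Slice 2: Δl = 2.2/cos8.0° = 2.222 m; N'_2 = 109·cos8.0° = 107.9; c'Δl = 3.55; W sinα = 15.2
Slice 3: Δl = 1.9/cos17.8° = 1.996 m; N'_3 = 77·cos17.8° = 73.3; c'Δl = 3.19; W sinα = 23.5
Slice 4: Δl = 3.0/cos30.4° = 3.478 m; N'_4 = 59·cos30.4° = 50.9; c'Δl = 5.57; W sinα = 29.9
Σc'Δl = 17.4 kN/m; ΣN' = 310.9 kN/m; ΣW sinα = 62.1 kN/m
Resisting = 17.4 + 310.9·tan24.5° = 17.4 + 141.7 = 159.1 kN/m
FS = 159.1 / 62.1 = 2.563

FS = 2.56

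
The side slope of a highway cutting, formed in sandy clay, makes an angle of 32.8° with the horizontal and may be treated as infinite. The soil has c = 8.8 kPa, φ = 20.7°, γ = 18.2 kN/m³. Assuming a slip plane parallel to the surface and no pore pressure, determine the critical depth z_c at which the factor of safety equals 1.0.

Setting FS = 1.00 in FS = [c + γz cos²β tanφ] / [γz sinβ cosβ] and solving for z:
z = c / [γ cosβ (FS·sinβ − cosβ·tanφ)]
  = 8.8 / [18.2·cos32.8°·(1.00·sin32.8° − cos32.8°·tan20.7°)]
  = 8.8 / [18.2·0.8406·(1.00·0.5417 − 0.8406·0.3779)]
  = 8.8 / 3.4281 = 2.567 m

z_c = 2.57 m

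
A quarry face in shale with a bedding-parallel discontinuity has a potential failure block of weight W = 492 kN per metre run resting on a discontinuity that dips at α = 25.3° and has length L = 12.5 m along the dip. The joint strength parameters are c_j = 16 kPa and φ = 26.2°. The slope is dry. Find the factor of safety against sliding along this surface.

Resolving the block weight along and normal to the plane and applying the Mohr–Coulomb strength on the joint:
N' = W cosα = 492·cos25.3° = 444.8 kN/m
Driving force T = W sinα = 492·sin25.3° = 210.3 kN/m
Resisting force R = c_j·L + N'·tanφ = 16·12.5 + 444.8·tan26.2° = 200.0 + 218.9 = 418.9 kN/m
FS = R / T = 418.9 / 210.3 = 1.992

FS = 1.99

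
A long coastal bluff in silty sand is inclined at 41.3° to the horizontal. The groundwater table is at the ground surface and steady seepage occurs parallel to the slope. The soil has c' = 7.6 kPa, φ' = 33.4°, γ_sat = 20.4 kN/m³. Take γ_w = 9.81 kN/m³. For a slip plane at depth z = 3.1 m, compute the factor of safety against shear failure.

FS = 0.63

With seepage parallel to the slope and the water table at the surface, the effective normal stress on the slip plane uses the buoyant unit weight γ' = γ_sat − γ_w while the driving shear stress uses γ_sat:
FS = [c' + γ' z cos²β tanφ'] / [γ_sat z sinβ cosβ]
γ' = 20.4 − 9.81 = 10.59 kN/m³
Numerator = 7.6 + 10.59·3.1·cos²41.3°·tan33.4° = 7.6 + 10.59·3.1·0.5644·0.6594 = 19.817 kPa
Denominator = 20.4·3.1·sin41.3°·cos41.3° = 20.4·3.1·0.6600·0.7513 = 31.357 kPa
FS = 19.817 / 31.357 = 0.632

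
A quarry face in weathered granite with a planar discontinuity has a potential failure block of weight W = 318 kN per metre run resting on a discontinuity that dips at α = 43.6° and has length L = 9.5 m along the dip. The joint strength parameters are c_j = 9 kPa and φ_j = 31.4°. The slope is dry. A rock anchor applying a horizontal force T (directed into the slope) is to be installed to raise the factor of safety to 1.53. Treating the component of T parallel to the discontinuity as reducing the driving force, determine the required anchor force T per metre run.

Resolving forces along and normal to the sliding plane, with the horizontal anchor force T adding T·sinα to the effective normal force and T·cosα acting up the plane against the driving force:
FS = [c_jL + (W cosα + T sinα) tanφ_j] / [W sinα − T cosα]
Without the anchor: N' = 230.3 kN/m, driving T_d = 219.3 kN/m, resisting R = 9·9.5 + 230.3·tan31.4° = 226.1 kN/m, FS = 1.03.
Setting FS = 1.53 and solving for T:
1.53·(219.3 − T cos43.6°) = 226.1 + T sin43.6°·tan31.4°
T·(sin43.6°·tan31.4° + 1.53·cos43.6°) = 1.53·219.3 − 226.1
T·(0.6896·0.6104 + 1.53·0.7242) = 335.5 − 226.1 = 109.5
T·1.5289 = 109.5
T = 71.6 kN/m

T = 72 kN/m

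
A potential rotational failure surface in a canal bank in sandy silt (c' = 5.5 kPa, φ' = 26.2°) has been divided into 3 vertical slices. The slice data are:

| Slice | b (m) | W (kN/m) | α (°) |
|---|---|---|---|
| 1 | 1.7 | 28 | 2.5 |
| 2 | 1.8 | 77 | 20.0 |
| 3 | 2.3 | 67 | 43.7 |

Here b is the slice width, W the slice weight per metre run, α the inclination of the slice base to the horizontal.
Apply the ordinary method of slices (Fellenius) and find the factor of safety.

Ordinary method of slices: FS = Σ[c'·Δl_i + (W_i cosα_i)·tanφ'] / Σ W_i sinα_i, with Δl_i = b_i / cosα_i.
Slice 1: Δl = 1.7/cos2.5° = 1.702 m; N'_1 = 28·cos2.5° = 28.0; c'Δl = 9.36; W sinα = 1.2
Slice 2: Δl = 1.8/cos20.0° = 1.916 m; N'_2 = 77·cos20.0° = 72.4; c'Δl = 10.54; W sinα = 26.3
Slice 3: Δl = 2.3/cos43.7° = 3.181 m; N'_3 = 67·cos43.7° = 48.4; c'Δl = 17.50; W sinα = 46.3
Σc'Δl = 37.4 kN/m; ΣN' = 148.8 kN/m; ΣW sinα = 73.8 kN/m
Resisting = 37.4 + 148.8·tan26.2° = 37.4 + 73.2 = 110.6 kN/m
FS = 110.6 / 73.8 = 1.498

FS = 1.50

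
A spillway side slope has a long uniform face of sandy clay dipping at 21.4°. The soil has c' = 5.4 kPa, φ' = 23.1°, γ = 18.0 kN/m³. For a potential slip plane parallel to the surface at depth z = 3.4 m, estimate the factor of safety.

For an infinite slope with a slip plane parallel to the surface (no pore pressure): FS = [c' + γz cos²β tanφ'] / [γz sinβ cosβ].
γz = 18.0·3.4 = 61.20 kN/m²
Numerator = 5.4 + 61.20·cos²21.4°·tan23.1° = 5.4 + 61.20·0.8669·0.4265 = 28.029 kPa
Denominator = 61.20·sin21.4°·cos21.4° = 61.20·0.3649·0.9311 = 20.791 kPa
FS = 28.029 / 20.791 = 1.348

FS = 1.35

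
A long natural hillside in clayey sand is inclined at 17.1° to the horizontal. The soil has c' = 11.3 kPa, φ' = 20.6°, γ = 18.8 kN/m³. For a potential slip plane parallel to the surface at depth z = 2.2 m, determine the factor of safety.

FS = 2.19

For an infinite slope with a slip plane parallel to the surface (no pore pressure): FS = [c' + γz cos²β tanφ'] / [γz sinβ cosβ].
γz = 18.8·2.2 = 41.36 kN/m²
Numerator = 11.3 + 41.36·cos²17.1°·tan20.6° = 11.3 + 41.36·0.9135·0.3759 = 25.502 kPa
Denominator = 41.36·sin17.1°·cos17.1° = 41.36·0.2940·0.9558 = 11.624 kPa
FS = 25.502 / 11.624 = 2.194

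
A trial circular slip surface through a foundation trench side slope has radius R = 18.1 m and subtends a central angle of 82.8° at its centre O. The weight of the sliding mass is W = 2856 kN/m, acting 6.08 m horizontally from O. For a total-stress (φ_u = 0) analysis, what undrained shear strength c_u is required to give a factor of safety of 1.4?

FS = c_u·L_a·R / (W·d), so c_u = FS·W·d / (L_a·R).
Arc length L_a = R·θ = 18.1·(82.8°·π/180) = 18.1·1.4451 = 26.16 m
c_u = 1.4·2856·6.08 / (26.16·18.1) = 24310.3 / 473.44 = 51.35 kPa

c_u = 51.3 kPa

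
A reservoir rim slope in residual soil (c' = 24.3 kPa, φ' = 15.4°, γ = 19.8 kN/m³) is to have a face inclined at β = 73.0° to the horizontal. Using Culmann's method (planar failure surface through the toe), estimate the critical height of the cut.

H_c = 9.75 m

Culmann's analysis gives the critical failure plane at α_cr = (β + φ')/2 = (73.0 + 15.4)/2 = 44.2°, and the critical height
H_c = (4c'/γ) · sinβ cosφ' / [1 − cos(β − φ')]
    = (4·24.3/19.8) · sin73.0°·cos15.4° / [1 − cos(57.6°)]
    = 4.909 · 0.9563·0.9641 / [1 − 0.5358]
    = 4.909 · 0.9220 / 0.4642
    = 9.75 m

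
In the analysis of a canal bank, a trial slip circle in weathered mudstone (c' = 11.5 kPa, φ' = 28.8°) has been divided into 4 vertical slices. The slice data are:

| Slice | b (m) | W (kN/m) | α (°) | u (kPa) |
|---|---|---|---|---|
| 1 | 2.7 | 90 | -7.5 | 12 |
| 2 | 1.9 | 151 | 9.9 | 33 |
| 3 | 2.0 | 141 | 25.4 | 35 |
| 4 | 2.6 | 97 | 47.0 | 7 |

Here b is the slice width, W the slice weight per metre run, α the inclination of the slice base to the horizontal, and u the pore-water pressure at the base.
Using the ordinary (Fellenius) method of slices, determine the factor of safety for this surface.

FS = 1.72

Ordinary method of slices: FS = Σ[c'·Δl_i + (W_i cosα_i − u_i·Δl_i)·tanφ'] / Σ W_i sinα_i, with Δl_i = b_i / cosα_i.
Slice 1: Δl = 2.7/cos(-7.5°) = 2.723 m; N'_1 = 90·cos(-7.5°) − 12·2.723 = 56.6; c'Δl = 31.32; W sinα = -11.7
Slice 2: Δl = 1.9/cos9.9° = 1.929 m; N'_2 = 151·cos9.9° − 33·1.929 = 85.1; c'Δl = 22.18; W sinα = 26.0
Slice 3: Δl = 2.0/cos25.4° = 2.214 m; N'_3 = 141·cos25.4° − 35·2.214 = 49.9; c'Δl = 25.46; W sinα = 60.5
Slice 4: Δl = 2.6/cos47.0° = 3.812 m; N'_4 = 97·cos47.0° − 7·3.812 = 39.5; c'Δl = 43.84; W sinα = 70.9
Σc'Δl = 122.8 kN/m; ΣN' = 231.0 kN/m; ΣW sinα = 145.6 kN/m
Resisting = 122.8 + 231.0·tan28.8° = 122.8 + 127.0 = 249.8 kN/m
FS = 249.8 / 145.6 = 1.715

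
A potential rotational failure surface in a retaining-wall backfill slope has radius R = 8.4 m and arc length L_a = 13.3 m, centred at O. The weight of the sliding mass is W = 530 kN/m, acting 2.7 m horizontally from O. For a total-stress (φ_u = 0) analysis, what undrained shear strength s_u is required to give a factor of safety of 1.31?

FS = s_u·L_a·R / (W·d), so s_u = FS·W·d / (L_a·R).
s_u = 1.31·530·2.7 / (13.30·8.4) = 1874.6 / 111.72 = 16.78 kPa

s_u = 16.8 kPa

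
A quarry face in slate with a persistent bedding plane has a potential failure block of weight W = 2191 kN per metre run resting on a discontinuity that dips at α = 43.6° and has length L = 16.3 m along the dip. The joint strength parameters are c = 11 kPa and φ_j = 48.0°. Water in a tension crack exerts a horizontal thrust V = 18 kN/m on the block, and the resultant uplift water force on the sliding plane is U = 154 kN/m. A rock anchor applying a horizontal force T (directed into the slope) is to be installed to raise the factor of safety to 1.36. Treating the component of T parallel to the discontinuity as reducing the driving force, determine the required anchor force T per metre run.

Resolving forces along and normal to the sliding plane, with the horizontal anchor force T adding T·sinα to the effective normal force and T·cosα acting up the plane against the driving force:
FS = [cL + (W cosα − U − V sinα + T sinα) tanφ_j] / [W sinα + V cosα − T cosα]
Without the anchor: N' = 1420.2 kN/m, driving T_d = 1524.0 kN/m, resisting R = 11·16.3 + 1420.2·tan48.0° = 1756.6 kN/m, FS = 1.15.
Setting FS = 1.36 and solving for T:
1.36·(1524.0 − T cos43.6°) = 1756.6 + T sin43.6°·tan48.0°
T·(sin43.6°·tan48.0° + 1.36·cos43.6°) = 1.36·1524.0 − 1756.6
T·(0.6896·1.1106 + 1.36·0.7242) = 2072.6 − 1756.6 = 316.0
T·1.7508 = 316.0
T = 180.5 kN/m

T = 180 kN/m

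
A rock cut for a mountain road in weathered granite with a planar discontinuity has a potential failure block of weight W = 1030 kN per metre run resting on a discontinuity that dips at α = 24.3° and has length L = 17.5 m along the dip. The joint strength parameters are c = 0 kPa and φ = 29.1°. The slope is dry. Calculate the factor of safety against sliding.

Resolving the block weight along and normal to the plane and applying the Mohr–Coulomb strength on the joint:
N' = W cosα = 1030·cos24.3° = 938.7 kN/m
Driving force T = W sinα = 1030·sin24.3° = 423.9 kN/m
Resisting force R = c·L + N'·tanφ = 0·17.5 + 938.7·tan29.1° = 0.0 + 522.5 = 522.5 kN/m
FS = R / T = 522.5 / 423.9 = 1.233

FS = 1.23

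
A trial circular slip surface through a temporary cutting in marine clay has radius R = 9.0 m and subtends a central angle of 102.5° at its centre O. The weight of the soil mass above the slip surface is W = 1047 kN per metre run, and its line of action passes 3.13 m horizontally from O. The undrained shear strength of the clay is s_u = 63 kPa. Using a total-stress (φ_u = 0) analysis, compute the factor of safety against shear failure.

Taking moments about the centre O, the resisting moment is provided by the undrained shear strength acting along the arc:
Arc length L_a = R·θ = 9.0·(102.5°·π/180) = 9.0·1.7890 = 16.10 m
M_R = s_u·L_a·R = 63·16.10·9.0 = 9129.1 kN·m/m
M_D = W·d = 1047·3.13 = 3277.1 kN·m/m
FS = M_R / M_D = 9129.1 / 3277.1 = 2.786

FS = 2.79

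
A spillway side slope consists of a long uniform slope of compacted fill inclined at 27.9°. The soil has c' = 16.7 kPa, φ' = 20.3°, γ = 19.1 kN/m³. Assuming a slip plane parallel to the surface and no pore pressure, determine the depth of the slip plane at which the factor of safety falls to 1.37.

z = 3.15 m

Setting FS = 1.37 in FS = [c' + γz cos²β tanφ'] / [γz sinβ cosβ] and solving for z:
z = c' / [γ cosβ (FS·sinβ − cosβ·tanφ')]
  = 16.7 / [19.1·cos27.9°·(1.37·sin27.9° − cos27.9°·tan20.3°)]
  = 16.7 / [19.1·0.8838·(1.37·0.4679 − 0.8838·0.3699)]
  = 16.7 / 5.3028 = 3.149 m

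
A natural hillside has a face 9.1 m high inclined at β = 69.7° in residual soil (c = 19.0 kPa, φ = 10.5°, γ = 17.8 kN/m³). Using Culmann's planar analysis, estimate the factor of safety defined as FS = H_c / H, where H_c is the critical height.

FS = 0.89

H_c = (4c/γ) · sinβ cosφ / [1 − cos(β − φ)]
    = (4·19.0/17.8) · sin69.7°·cos10.5° / [1 − cos59.2°]
    = 4.270 · 0.9222 / 0.4880 = 8.07 m
FS = H_c / H = 8.07 / 9.1 = 0.887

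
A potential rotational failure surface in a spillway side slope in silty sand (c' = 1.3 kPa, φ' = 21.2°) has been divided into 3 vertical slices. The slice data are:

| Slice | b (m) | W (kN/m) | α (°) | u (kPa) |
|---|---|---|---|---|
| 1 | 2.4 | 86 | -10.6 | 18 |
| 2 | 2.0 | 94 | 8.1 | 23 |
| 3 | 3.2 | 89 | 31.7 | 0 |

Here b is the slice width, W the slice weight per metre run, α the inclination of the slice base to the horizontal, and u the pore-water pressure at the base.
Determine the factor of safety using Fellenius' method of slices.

Ordinary method of slices: FS = Σ[c'·Δl_i + (W_i cosα_i − u_i·Δl_i)·tanφ'] / Σ W_i sinα_i, with Δl_i = b_i / cosα_i.
Slice 1: Δl = 2.4/cos(-10.6°) = 2.442 m; N'_1 = 86·cos(-10.6°) − 18·2.442 = 40.6; c'Δl = 3.17; W sinα = -15.8
Slice 2: Δl = 2.0/cos8.1° = 2.020 m; N'_2 = 94·cos8.1° − 23·2.020 = 46.6; c'Δl = 2.63; W sinα = 13.2
Slice 3: Δl = 3.2/cos31.7° = 3.761 m; N'_3 = 89·cos31.7° − 0·3.761 = 75.7; c'Δl = 4.89; W sinα = 46.8
Σc'Δl = 10.7 kN/m; ΣN' = 162.9 kN/m; ΣW sinα = 44.2 kN/m
Resisting = 10.7 + 162.9·tan21.2° = 10.7 + 63.2 = 73.9 kN/m
FS = 73.9 / 44.2 = 1.672

FS = 1.67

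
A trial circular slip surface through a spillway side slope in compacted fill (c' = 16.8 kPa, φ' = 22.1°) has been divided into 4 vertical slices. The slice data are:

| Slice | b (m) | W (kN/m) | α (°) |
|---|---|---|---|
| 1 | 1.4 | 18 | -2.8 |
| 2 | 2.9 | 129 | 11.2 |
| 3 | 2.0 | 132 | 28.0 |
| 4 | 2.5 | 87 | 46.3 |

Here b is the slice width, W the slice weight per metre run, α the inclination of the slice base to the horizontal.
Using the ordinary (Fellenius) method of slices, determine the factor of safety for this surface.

Ordinary method of slices: FS = Σ[c'·Δl_i + (W_i cosα_i)·tanφ'] / Σ W_i sinα_i, with Δl_i = b_i / cosα_i.
Slice 1: Δl = 1.4/cos(-2.8°) = 1.402 m; N'_1 = 18·cos(-2.8°) = 18.0; c'Δl = 23.55; W sinα = -0.9
Slice 2: Δl = 2.9/cos11.2° = 2.956 m; N'_2 = 129·cos11.2° = 126.5; c'Δl = 49.67; W sinα = 25.1
Slice 3: Δl = 2.0/cos28.0° = 2.265 m; N'_3 = 132·cos28.0° = 116.5; c'Δl = 38.05; W sinα = 62.0
Slice 4: Δl = 2.5/cos46.3° = 3.619 m; N'_4 = 87·cos46.3° = 60.1; c'Δl = 60.79; W sinα = 62.9
Σc'Δl = 172.1 kN/m; ΣN' = 321.2 kN/m; ΣW sinα = 149.0 kN/m
Resisting = 172.1 + 321.2·tan22.1° = 172.1 + 130.4 = 302.5 kN/m
FS = 302.5 / 149.0 = 2.029

FS = 2.03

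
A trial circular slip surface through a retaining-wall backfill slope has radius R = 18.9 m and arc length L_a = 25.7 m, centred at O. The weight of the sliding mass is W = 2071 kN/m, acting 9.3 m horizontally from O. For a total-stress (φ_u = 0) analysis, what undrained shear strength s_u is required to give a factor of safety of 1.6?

FS = s_u·L_a·R / (W·d), so s_u = FS·W·d / (L_a·R).
s_u = 1.6·2071·9.3 / (25.70·18.9) = 30816.5 / 485.73 = 63.44 kPa

s_u = 63.4 kPa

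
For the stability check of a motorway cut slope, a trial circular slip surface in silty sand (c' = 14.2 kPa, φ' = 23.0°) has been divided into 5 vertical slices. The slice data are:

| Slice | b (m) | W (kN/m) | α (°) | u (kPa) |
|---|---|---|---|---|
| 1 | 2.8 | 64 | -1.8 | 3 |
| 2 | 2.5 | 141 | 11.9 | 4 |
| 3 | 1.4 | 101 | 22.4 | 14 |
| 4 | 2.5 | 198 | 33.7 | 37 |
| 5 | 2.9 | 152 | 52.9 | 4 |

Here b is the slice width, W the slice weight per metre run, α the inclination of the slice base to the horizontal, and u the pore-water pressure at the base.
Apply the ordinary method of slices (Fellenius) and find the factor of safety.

Ordinary method of slices: FS = Σ[c'·Δl_i + (W_i cosα_i − u_i·Δl_i)·tanφ'] / Σ W_i sinα_i, with Δl_i = b_i / cosα_i.
Slice 1: Δl = 2.8/cos(-1.8°) = 2.801 m; N'_1 = 64·cos(-1.8°) − 3·2.801 = 55.6; c'Δl = 39.78; W sinα = -2.0
Slice 2: Δl = 2.5/cos11.9° = 2.555 m; N'_2 = 141·cos11.9° − 4·2.555 = 127.8; c'Δl = 36.28; W sinα = 29.1
Slice 3: Δl = 1.4/cos22.4° = 1.514 m; N'_3 = 101·cos22.4° − 14·1.514 = 72.2; c'Δl = 21.50; W sinα = 38.5
Slice 4: Δl = 2.5/cos33.7° = 3.005 m; N'_4 = 198·cos33.7° − 37·3.005 = 53.5; c'Δl = 42.67; W sinα = 109.9
Slice 5: Δl = 2.9/cos52.9° = 4.808 m; N'_5 = 152·cos52.9° − 4·4.808 = 72.5; c'Δl = 68.27; W sinα = 121.2
Σc'Δl = 208.5 kN/m; ΣN' = 381.5 kN/m; ΣW sinα = 296.6 kN/m
Resisting = 208.5 + 381.5·tan23.0° = 208.5 + 161.9 = 370.4 kN/m
FS = 370.4 / 296.6 = 1.249

FS = 1.25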